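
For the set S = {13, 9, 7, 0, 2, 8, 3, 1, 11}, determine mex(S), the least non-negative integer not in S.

The values 0, 1, 2, 3 are all present; 4 is the first non-negative integer missing from the set.

4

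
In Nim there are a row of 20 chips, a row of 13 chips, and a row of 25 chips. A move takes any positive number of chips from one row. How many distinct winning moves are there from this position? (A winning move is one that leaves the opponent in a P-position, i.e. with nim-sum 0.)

0

Compute the nim-sum pairwise:
20 XOR 13 = 25
25 XOR 25 = 0
The nim-sum is already 0, so every move leaves a nonzero nim-sum — there are no winning moves.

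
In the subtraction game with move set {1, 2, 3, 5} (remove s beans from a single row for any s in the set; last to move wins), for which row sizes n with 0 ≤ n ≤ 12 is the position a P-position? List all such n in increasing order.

Build the Grundy sequence with g(k) = mex{g(k−s) : s ∈ {1, 2, 3, 5}, s ≤ k}:
g(0) = mex{} = 0
g(1) = mex{0} = 1
g(2) = mex{0,1} = 2
g(3) = mex{0,1,2} = 3
g(4) = mex{1,2,3} = 0
g(5) = mex{0,2,3} = 1
g(6) = mex{0,1,3} = 2
g(7) = mex{0,1,2} = 3
g(8) = mex{1,2,3} = 0
g(9) = mex{0,2,3} = 1
g(10) = mex{0,1,3} = 2
g(11) = mex{0,1,2} = 3
g(12) = mex{1,2,3} = 0
The P-positions (g = 0) in 0..12 are 0, 4, 8, 12.

0, 4, 8, 12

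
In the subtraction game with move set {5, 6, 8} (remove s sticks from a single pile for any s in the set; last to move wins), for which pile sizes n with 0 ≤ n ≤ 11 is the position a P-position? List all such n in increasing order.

Grundy values for subtraction set {5, 6, 8}:
g(0) = mex{} = 0
g(1) = mex{} = 0
g(2) = mex{} = 0
g(3) = mex{} = 0
g(4) = mex{} = 0
g(5) = mex{0} = 1
g(6) = mex{0} = 1
g(7) = mex{0} = 1
g(8) = mex{0} = 1
g(9) = mex{0} = 1
g(10) = mex{0,1} = 2
g(11) = mex{0,1} = 2
The P-positions (g = 0) in 0..11 are 0, 1, 2, 3, 4.

0, 1, 2, 3, 4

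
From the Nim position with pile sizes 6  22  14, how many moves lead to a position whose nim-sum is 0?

1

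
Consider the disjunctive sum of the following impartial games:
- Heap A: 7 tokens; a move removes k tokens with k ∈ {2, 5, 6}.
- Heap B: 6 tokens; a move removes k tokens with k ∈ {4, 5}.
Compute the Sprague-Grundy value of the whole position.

2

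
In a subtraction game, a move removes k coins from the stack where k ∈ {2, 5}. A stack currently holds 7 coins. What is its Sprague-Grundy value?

0

Grundy values for subtraction set {2, 5}:
g(0) = mex{} = 0
g(1) = mex{} = 0
g(2) = mex{0} = 1
g(3) = mex{0} = 1
g(4) = mex{1} = 0
g(5) = mex{0,1} = 2
g(6) = mex{0} = 1
g(7) = mex{1,2} = 0
So g(7) = 0.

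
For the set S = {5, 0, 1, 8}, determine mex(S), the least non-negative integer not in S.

The values 0, 1 are all present; 2 is the first non-negative integer missing from the set.

2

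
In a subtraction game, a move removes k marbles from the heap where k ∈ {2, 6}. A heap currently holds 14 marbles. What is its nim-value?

1

Grundy values for subtraction set {2, 6}:
g(0) = mex{} = 0
g(1) = mex{} = 0
g(2) = mex{0} = 1
g(3) = mex{0} = 1
g(4) = mex{1} = 0
g(5) = mex{1} = 0
g(6) = mex{0} = 1
g(7) = mex{0} = 1
g(8) = mex{1} = 0
g(9) = mex{1} = 0
g(10) = mex{0} = 1
g(11) = mex{0} = 1
g(12) = mex{1} = 0
g(13) = mex{1} = 0
g(14) = mex{0} = 1
So g(14) = 1.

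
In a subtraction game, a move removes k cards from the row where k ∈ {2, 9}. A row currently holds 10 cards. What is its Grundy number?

1

Grundy values for subtraction set {2, 9}:
g(0) = mex{} = 0
g(1) = mex{} = 0
g(2) = mex{0} = 1
g(3) = mex{0} = 1
g(4) = mex{1} = 0
g(5) = mex{1} = 0
g(6) = mex{0} = 1
g(7) = mex{0} = 1
g(8) = mex{1} = 0
g(9) = mex{0,1} = 2
g(10) = mex{0} = 1
So g(10) = 1.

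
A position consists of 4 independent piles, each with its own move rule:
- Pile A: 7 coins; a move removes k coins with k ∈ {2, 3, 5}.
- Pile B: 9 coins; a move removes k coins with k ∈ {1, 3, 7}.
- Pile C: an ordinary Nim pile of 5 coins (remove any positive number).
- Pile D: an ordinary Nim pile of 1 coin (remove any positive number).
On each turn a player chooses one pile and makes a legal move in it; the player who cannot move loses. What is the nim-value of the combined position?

5

For pile A, compute g(0), g(1), … with moves {2, 3, 5}:
g(0) = mex{} = 0
g(1) = mex{} = 0
g(2) = mex{0} = 1
g(3) = mex{0} = 1
g(4) = mex{0,1} = 2
g(5) = mex{0,1} = 2
g(6) = mex{0,1,2} = 3
g(7) = mex{1,2} = 0
So g(7) = 0.
For pile B, compute g(0), g(1), … with moves {1, 3, 7}:
g(0) = mex{} = 0
g(1) = mex{0} = 1
g(2) = mex{1} = 0
g(3) = mex{0} = 1
g(4) = mex{1} = 0
g(5) = mex{0} = 1
g(6) = mex{1} = 0
g(7) = mex{0} = 1
g(8) = mex{1} = 0
g(9) = mex{0} = 1
So g(9) = 1.
Pile C is a plain Nim pile of size 5, so its Grundy value is 5.
Pile D is a plain Nim pile of size 1, so its Grundy value is 1.
By the Sprague-Grundy theorem, the Grundy value of a sum of independent games is the XOR of the component values.
Combined value = 0 ⊕ 1 ⊕ 5 ⊕ 1 = 5.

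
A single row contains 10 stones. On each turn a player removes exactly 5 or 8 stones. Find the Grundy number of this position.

2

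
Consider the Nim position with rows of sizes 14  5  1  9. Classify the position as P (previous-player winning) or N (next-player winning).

N-position

Write each in binary and XOR column by column:
  1110  (14)
  0101  (5)
  0001  (1)
  1001  (9)
  ----
  0011  (3)
The nim-sum is 3 ≠ 0, so this is an N-position: the player to move can win.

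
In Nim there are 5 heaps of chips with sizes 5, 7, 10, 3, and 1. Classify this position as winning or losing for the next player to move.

In binary:
  0101  (5)
  0111  (7)
  1010  (10)
  0011  (3)
  0001  (1)
  ----
  1010  (10)
The nim-sum is 10 ≠ 0, so this is an N-position: the player to move can win.

Winning position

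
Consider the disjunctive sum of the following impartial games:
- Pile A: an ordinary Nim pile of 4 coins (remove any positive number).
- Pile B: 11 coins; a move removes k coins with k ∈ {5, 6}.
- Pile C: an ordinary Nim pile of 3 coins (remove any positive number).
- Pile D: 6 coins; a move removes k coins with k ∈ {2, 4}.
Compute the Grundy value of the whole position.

7

Pile A is a plain Nim pile of size 4, so its Grundy value is 4.
For pile B, compute g(0), g(1), … with moves {5, 6}:
g(0) = mex{} = 0
g(1) = mex{} = 0
g(2) = mex{} = 0
g(3) = mex{} = 0
g(4) = mex{} = 0
g(5) = mex{0} = 1
g(6) = mex{0} = 1
g(7) = mex{0} = 1
g(8) = mex{0} = 1
g(9) = mex{0} = 1
g(10) = mex{0,1} = 2
g(11) = mex{1} = 0
So g(11) = 0.
Pile C is a plain Nim pile of size 3, so its Grundy value is 3.
Grundy values for pile D (subtraction set {2, 4}):
k:     0  1  2  3  4  5  6
g(k):  0  0  1  1  2  2  0
So g(6) = 0.
By the Sprague-Grundy theorem, the Grundy value of a sum of independent games is the XOR of the component values.
Combined value = 4 ⊕ 0 ⊕ 3 ⊕ 0 = 7.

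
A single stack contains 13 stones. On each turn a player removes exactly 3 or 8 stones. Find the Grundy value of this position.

Grundy values for subtraction set {3, 8}:
g(0) = mex{} = 0
g(1) = mex{} = 0
g(2) = mex{} = 0
g(3) = mex{0} = 1
g(4) = mex{0} = 1
g(5) = mex{0} = 1
g(6) = mex{1} = 0
g(7) = mex{1} = 0
g(8) = mex{0,1} = 2
g(9) = mex{0} = 1
g(10) = mex{0} = 1
g(11) = mex{1,2} = 0
g(12) = mex{1} = 0
g(13) = mex{1} = 0
So g(13) = 0.

0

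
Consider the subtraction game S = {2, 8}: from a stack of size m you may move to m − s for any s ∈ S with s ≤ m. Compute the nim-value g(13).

Grundy values for subtraction set {2, 8}:
g(0) = mex{} = 0
g(1) = mex{} = 0
g(2) = mex{0} = 1
g(3) = mex{0} = 1
g(4) = mex{1} = 0
g(5) = mex{1} = 0
g(6) = mex{0} = 1
g(7) = mex{0} = 1
g(8) = mex{0,1} = 2
g(9) = mex{0,1} = 2
g(10) = mex{1,2} = 0
g(11) = mex{1,2} = 0
g(12) = mex{0} = 1
g(13) = mex{0} = 1
So g(13) = 1.

1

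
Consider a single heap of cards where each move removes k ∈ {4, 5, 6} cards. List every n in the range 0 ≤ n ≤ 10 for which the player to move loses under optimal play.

0, 1, 2, 3, 10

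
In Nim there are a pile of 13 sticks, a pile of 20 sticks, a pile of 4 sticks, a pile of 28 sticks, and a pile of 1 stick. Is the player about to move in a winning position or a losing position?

Losing position

Nim-sum: 13 XOR 20 XOR 4 XOR 28 XOR 1 = 0.
The nim-sum is 0, so this is a P-position: the player to move is in a losing position under optimal play.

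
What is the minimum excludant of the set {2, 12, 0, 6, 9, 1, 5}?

The values 0, 1, 2 are all present; 3 is the first non-negative integer missing from the set.

3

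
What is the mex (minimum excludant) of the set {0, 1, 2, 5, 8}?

3

The values 0, 1, 2 are all present; 3 is the first non-negative integer missing from the set.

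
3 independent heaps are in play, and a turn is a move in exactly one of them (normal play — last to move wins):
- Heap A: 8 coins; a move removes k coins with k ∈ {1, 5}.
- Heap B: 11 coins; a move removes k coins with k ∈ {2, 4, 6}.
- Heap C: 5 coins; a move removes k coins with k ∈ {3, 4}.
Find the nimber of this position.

Build the Grundy sequence for heap A with g(k) = mex{g(k−s) : s ∈ {1, 5}, s ≤ k}:
k:     0  1  2  3  4  5  6  7  8
g(k):  0  1  0  1  0  1  0  1  0
So g(8) = 0.
Grundy values for heap B (subtraction set {2, 4, 6}):
g(0) = mex{} = 0
g(1) = mex{} = 0
g(2) = mex{0} = 1
g(3) = mex{0} = 1
g(4) = mex{0,1} = 2
g(5) = mex{0,1} = 2
g(6) = mex{0,1,2} = 3
g(7) = mex{0,1,2} = 3
g(8) = mex{1,2,3} = 0
g(9) = mex{1,2,3} = 0
g(10) = mex{0,2,3} = 1
g(11) = mex{0,2,3} = 1
So g(11) = 1.
Build the Grundy sequence for heap C with g(k) = mex{g(k−s) : s ∈ {3, 4}, s ≤ k}:
g(0) = mex{} = 0
g(1) = mex{} = 0
g(2) = mex{} = 0
g(3) = mex{0} = 1
g(4) = mex{0} = 1
g(5) = mex{0} = 1
So g(5) = 1.
By the Sprague-Grundy theorem, the Grundy value of a sum of independent games is the XOR of the component values.
Combined value = 0 XOR 1 XOR 1 = 0.

0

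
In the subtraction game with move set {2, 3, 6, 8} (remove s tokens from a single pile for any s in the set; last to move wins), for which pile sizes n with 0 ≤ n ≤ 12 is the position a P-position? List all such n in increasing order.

0, 1, 5, 10

Compute g(0), g(1), … for moves {2, 3, 6, 8}:
k:     0  1  2  3  4  5  6  7  8  9 10 11 12
g(k):  0  0  1  1  2  0  3  1  2  2  0  3  1
The P-positions (g = 0) in 0..12 are 0, 1, 5, 10.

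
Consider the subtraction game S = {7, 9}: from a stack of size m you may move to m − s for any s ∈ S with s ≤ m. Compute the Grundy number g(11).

Grundy values for subtraction set {7, 9}:
k:     0  1  2  3  4  5  6  7  8  9 10 11
g(k):  0  0  0  0  0  0  0  1  1  1  1  1
So g(11) = 1.

1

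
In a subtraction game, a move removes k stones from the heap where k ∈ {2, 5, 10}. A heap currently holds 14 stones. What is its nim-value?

3

Build the Grundy sequence with g(k) = mex{g(k−s) : s ∈ {2, 5, 10}, s ≤ k}:
k:     0  1  2  3  4  5  6  7  8  9 10 11 12 13 14
g(k):  0  0  1  1  0  2  1  0  0  1  1  2  2  3  3
So g(14) = 3.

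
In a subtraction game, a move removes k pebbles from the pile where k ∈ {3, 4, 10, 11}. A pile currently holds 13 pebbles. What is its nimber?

2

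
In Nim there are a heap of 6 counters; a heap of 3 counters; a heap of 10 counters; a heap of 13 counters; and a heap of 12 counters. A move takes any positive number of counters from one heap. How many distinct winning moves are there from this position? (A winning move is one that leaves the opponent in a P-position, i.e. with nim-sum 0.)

Nim-sum: 6 ^ 3 ^ 10 ^ 13 ^ 12 = 14.
The overall nim-sum is X = 14. A heap of size p has a winning move iff p XOR X < p (reduce it to p XOR X).
  6: 6 XOR 14 = 8 ≥ 6 — no move.
  3: 3 XOR 14 = 13 ≥ 3 — no move.
  10: 10 XOR 14 = 4 < 10 — winning move (to 4).
  13: 13 XOR 14 = 3 < 13 — winning move (to 3).
  12: 12 XOR 14 = 2 < 12 — winning move (to 2).
That gives 3 winning moves.

3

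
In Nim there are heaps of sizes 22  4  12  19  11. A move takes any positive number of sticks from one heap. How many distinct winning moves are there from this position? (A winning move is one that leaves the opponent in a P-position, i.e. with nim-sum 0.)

Compute the nim-sum pairwise:
22 ^ 4 = 18
18 ^ 12 = 30
30 ^ 19 = 13
13 ^ 11 = 6
The overall nim-sum is X = 6. A heap of size p has a winning move iff p XOR X < p (reduce it to p XOR X).
  22: 22 XOR 6 = 16 < 22 — winning move (to 16).
  4: 4 XOR 6 = 2 < 4 — winning move (to 2).
  12: 12 XOR 6 = 10 < 12 — winning move (to 10).
  19: 19 XOR 6 = 21 ≥ 19 — no move.
  11: 11 XOR 6 = 13 ≥ 11 — no move.
That gives 3 winning moves.

3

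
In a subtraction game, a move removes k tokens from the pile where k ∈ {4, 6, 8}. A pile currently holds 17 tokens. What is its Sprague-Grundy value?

Compute g(0), g(1), … for moves {4, 6, 8}:
k:     0  1  2  3  4  5  6  7  8  9 10 11 12 13 14 15 16 17
g(k):  0  0  0  0  1  1  1  1  2  2  2  2  0  0  0  0  1  1
So g(17) = 1.

1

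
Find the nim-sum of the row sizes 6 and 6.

0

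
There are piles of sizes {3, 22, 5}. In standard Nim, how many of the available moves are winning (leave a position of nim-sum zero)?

1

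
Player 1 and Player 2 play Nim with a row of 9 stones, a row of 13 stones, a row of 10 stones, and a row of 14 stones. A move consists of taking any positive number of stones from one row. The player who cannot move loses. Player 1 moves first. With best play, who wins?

Player 2 wins

Nim-sum: 9 ^ 13 ^ 10 ^ 14 = 0.
The nim-sum is 0, so this is a P-position: the player to move is in a losing position under optimal play; Player 1 is about to move from it and so loses — Player 2 wins.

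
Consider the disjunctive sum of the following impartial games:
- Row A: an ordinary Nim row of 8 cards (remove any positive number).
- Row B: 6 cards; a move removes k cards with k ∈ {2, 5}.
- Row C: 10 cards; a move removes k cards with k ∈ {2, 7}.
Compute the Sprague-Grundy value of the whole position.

9

Row A is a plain Nim row of size 8, so its Grundy value is 8.
Grundy values for row B (subtraction set {2, 5}):
g(0) = mex{} = 0
g(1) = mex{} = 0
g(2) = mex{0} = 1
g(3) = mex{0} = 1
g(4) = mex{1} = 0
g(5) = mex{0,1} = 2
g(6) = mex{0} = 1
So g(6) = 1.
Build the Grundy sequence for row C with g(k) = mex{g(k−s) : s ∈ {2, 7}, s ≤ k}:
g(0) = mex{} = 0
g(1) = mex{} = 0
g(2) = mex{0} = 1
g(3) = mex{0} = 1
g(4) = mex{1} = 0
g(5) = mex{1} = 0
g(6) = mex{0} = 1
g(7) = mex{0} = 1
g(8) = mex{0,1} = 2
g(9) = mex{1} = 0
g(10) = mex{1,2} = 0
So g(10) = 0.
By the Sprague-Grundy theorem, the Grundy value of a sum of independent games is the XOR of the component values.
Combined value = 8 XOR 1 XOR 0 = 9.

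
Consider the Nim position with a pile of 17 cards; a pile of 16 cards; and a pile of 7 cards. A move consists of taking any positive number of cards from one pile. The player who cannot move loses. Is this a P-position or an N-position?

N-position

Nim-sum: 17 XOR 16 XOR 7 = 6.
The nim-sum is 6 ≠ 0, so this is an N-position: the player to move can win.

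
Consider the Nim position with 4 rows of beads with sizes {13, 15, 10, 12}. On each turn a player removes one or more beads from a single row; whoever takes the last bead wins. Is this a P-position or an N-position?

N-position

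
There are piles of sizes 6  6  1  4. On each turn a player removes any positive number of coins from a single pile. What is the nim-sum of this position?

Nim-sum: 6 XOR 6 XOR 1 XOR 4 = 5.

5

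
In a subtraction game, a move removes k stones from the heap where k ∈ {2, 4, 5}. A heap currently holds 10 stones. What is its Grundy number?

1

Compute g(0), g(1), … for moves {2, 4, 5}:
k:     0  1  2  3  4  5  6  7  8  9 10
g(k):  0  0  1  1  2  2  3  0  0  1  1
So g(10) = 1.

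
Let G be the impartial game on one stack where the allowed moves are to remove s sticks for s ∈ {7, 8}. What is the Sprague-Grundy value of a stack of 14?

2

Grundy values for subtraction set {7, 8}:
k:     0  1  2  3  4  5  6  7  8  9 10 11 12 13 14
g(k):  0  0  0  0  0  0  0  1  1  1  1  1  1  1  2
So g(14) = 2.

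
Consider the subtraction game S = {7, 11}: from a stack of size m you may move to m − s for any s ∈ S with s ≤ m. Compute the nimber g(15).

Compute g(0), g(1), … for moves {7, 11}:
k:     0  1  2  3  4  5  6  7  8  9 10 11 12 13 14 15
g(k):  0  0  0  0  0  0  0  1  1  1  1  1  1  1  2  2
So g(15) = 2.

2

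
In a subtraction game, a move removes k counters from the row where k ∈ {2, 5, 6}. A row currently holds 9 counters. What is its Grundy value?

2

Compute g(0), g(1), … for moves {2, 5, 6}:
k:     0  1  2  3  4  5  6  7  8  9
g(k):  0  0  1  1  0  2  1  3  0  2
So g(9) = 2.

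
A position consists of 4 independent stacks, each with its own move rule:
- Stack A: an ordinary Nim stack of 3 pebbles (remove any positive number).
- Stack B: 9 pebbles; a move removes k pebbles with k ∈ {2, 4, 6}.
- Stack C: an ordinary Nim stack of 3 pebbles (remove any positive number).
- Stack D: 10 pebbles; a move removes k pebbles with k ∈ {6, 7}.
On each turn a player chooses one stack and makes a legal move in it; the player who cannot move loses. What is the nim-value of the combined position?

Stack A is a plain Nim stack of size 3, so its Grundy value is 3.
Grundy values for stack B (subtraction set {2, 4, 6}):
g(0) = mex{} = 0
g(1) = mex{} = 0
g(2) = mex{0} = 1
g(3) = mex{0} = 1
g(4) = mex{0,1} = 2
g(5) = mex{0,1} = 2
g(6) = mex{0,1,2} = 3
g(7) = mex{0,1,2} = 3
g(8) = mex{1,2,3} = 0
g(9) = mex{1,2,3} = 0
So g(9) = 0.
Stack C is a plain Nim stack of size 3, so its Grundy value is 3.
Grundy values for stack D (subtraction set {6, 7}):
k:     0  1  2  3  4  5  6  7  8  9 10
g(k):  0  0  0  0  0  0  1  1  1  1  1
So g(10) = 1.
By the Sprague-Grundy theorem, the Grundy value of a sum of independent games is the XOR of the component values.
Combined value = 3 ⊕ 0 ⊕ 3 ⊕ 1 = 1.

1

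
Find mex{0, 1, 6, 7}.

2

The values 0, 1 are all present; 2 is the first non-negative integer missing from the set.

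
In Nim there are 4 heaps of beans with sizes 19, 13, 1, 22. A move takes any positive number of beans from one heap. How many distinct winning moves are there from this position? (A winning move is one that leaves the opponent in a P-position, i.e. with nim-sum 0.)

Nim-sum: 19 ^ 13 ^ 1 ^ 22 = 9.
The overall nim-sum is X = 9. A heap of size p has a winning move iff p XOR X < p (reduce it to p XOR X).
  19: 19 XOR 9 = 26 ≥ 19 — no move.
  13: 13 XOR 9 = 4 < 13 — winning move (to 4).
  1: 1 XOR 9 = 8 ≥ 1 — no move.
  22: 22 XOR 9 = 31 ≥ 22 — no move.
That gives 1 winning move.

1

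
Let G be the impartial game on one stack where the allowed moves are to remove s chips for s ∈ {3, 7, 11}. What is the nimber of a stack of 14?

0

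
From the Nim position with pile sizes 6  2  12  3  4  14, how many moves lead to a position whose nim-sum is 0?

1

Nim-sum: 6 ^ 2 ^ 12 ^ 3 ^ 4 ^ 14 = 1.
The overall nim-sum is X = 1. A pile of size p has a winning move iff p XOR X < p (reduce it to p XOR X).
  6: 6 XOR 1 = 7 ≥ 6 — no move.
  2: 2 XOR 1 = 3 ≥ 2 — no move.
  12: 12 XOR 1 = 13 ≥ 12 — no move.
  3: 3 XOR 1 = 2 < 3 — winning move (to 2).
  4: 4 XOR 1 = 5 ≥ 4 — no move.
  14: 14 XOR 1 = 15 ≥ 14 — no move.
That gives 1 winning move.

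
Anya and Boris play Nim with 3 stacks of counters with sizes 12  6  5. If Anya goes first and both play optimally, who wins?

In binary:
  1100  (12)
  0110  (6)
  0101  (5)
  ----
  1111  (15)
The nim-sum is 15 ≠ 0, so this is an N-position: the player to move can win; Anya has a winning move.

Anya wins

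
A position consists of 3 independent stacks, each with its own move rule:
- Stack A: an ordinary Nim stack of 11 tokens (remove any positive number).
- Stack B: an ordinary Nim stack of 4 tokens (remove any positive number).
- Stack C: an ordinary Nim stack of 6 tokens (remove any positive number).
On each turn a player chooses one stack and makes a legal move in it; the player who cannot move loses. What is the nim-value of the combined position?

9

Stack A is a plain Nim stack of size 11, so its Grundy value is 11.
Stack B is a plain Nim stack of size 4, so its Grundy value is 4.
Stack C is a plain Nim stack of size 6, so its Grundy value is 6.
By the Sprague-Grundy theorem, the Grundy value of a sum of independent games is the XOR of the component values.
Combined value = 11 XOR 4 XOR 6 = 9.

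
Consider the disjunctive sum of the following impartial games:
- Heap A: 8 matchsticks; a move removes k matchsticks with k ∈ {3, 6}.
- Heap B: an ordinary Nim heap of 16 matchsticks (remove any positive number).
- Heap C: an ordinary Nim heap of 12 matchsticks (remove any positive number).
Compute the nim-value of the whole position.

30

For heap A, compute g(0), g(1), … with moves {3, 6}:
g(0) = mex{} = 0
g(1) = mex{} = 0
g(2) = mex{} = 0
g(3) = mex{0} = 1
g(4) = mex{0} = 1
g(5) = mex{0} = 1
g(6) = mex{0,1} = 2
g(7) = mex{0,1} = 2
g(8) = mex{0,1} = 2
So g(8) = 2.
Heap B is a plain Nim heap of size 16, so its Grundy value is 16.
Heap C is a plain Nim heap of size 12, so its Grundy value is 12.
By the Sprague-Grundy theorem, the Grundy value of a sum of independent games is the XOR of the component values.
Combined value = 2 XOR 16 XOR 12 = 30.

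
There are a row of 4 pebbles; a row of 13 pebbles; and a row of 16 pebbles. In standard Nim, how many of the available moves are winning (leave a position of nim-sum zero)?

1

Nim-sum: 4 XOR 13 XOR 16 = 25.
The overall nim-sum is X = 25. A row of size p has a winning move iff p XOR X < p (reduce it to p XOR X).
  4: 4 XOR 25 = 29 ≥ 4 — no move.
  13: 13 XOR 25 = 20 ≥ 13 — no move.
  16: 16 XOR 25 = 9 < 16 — winning move (to 9).
That gives 1 winning move.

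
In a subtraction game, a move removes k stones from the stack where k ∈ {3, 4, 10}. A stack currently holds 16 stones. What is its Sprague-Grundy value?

Grundy values for subtraction set {3, 4, 10}:
k:     0  1  2  3  4  5  6  7  8  9 10 11 12 13 14 15 16
g(k):  0  0  0  1  1  1  2  0  0  0  1  1  1  2  0  0  0
So g(16) = 0.

0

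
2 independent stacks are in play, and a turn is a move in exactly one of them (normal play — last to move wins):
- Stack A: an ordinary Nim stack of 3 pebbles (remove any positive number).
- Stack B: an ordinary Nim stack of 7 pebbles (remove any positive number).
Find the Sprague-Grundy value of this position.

Stack A is a plain Nim stack of size 3, so its Grundy value is 3.
Stack B is a plain Nim stack of size 7, so its Grundy value is 7.
By the Sprague-Grundy theorem, the Grundy value of a sum of independent games is the XOR of the component values.
Combined value = 3 XOR 7 = 4.

4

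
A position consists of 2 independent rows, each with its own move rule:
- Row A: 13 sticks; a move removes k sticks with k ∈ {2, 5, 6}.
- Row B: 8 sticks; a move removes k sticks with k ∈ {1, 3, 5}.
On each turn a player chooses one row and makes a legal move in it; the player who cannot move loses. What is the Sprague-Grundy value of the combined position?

Grundy values for row A (subtraction set {2, 5, 6}):
k:     0  1  2  3  4  5  6  7  8  9 10 11 12 13
g(k):  0  0  1  1  0  2  1  3  0  2  1  0  0  1
So g(13) = 1.
Grundy values for row B (subtraction set {1, 3, 5}):
k:     0  1  2  3  4  5  6  7  8
g(k):  0  1  0  1  0  1  0  1  0
So g(8) = 0.
By the Sprague-Grundy theorem, the Grundy value of a sum of independent games is the XOR of the component values.
Combined value = 1 XOR 0 = 1.

1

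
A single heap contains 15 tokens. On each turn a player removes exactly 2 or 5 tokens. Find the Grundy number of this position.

0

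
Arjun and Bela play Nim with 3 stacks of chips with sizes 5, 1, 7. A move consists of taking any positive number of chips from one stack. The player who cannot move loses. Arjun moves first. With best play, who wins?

Arjun wins

Write each in binary and XOR column by column:
  101  (5)
  001  (1)
  111  (7)
  ---
  011  (3)
The nim-sum is 3 ≠ 0, so this is an N-position: the player to move can win; Arjun has a winning move.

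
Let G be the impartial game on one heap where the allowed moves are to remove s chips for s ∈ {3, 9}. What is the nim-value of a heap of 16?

1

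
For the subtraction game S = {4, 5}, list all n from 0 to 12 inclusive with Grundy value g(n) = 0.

0, 1, 2, 3, 9, 10, 11, 12

Build the Grundy sequence with g(k) = mex{g(k−s) : s ∈ {4, 5}, s ≤ k}:
k:     0  1  2  3  4  5  6  7  8  9 10 11 12
g(k):  0  0  0  0  1  1  1  1  2  0  0  0  0
The P-positions (g = 0) in 0..12 are 0, 1, 2, 3, 9, 10, 11, 12.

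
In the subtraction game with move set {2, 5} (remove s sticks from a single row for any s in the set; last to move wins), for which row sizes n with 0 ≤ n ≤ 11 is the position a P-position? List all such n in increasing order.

0, 1, 4, 7, 8, 11

Grundy values for subtraction set {2, 5}:
g(0) = mex{} = 0
g(1) = mex{} = 0
g(2) = mex{0} = 1
g(3) = mex{0} = 1
g(4) = mex{1} = 0
g(5) = mex{0,1} = 2
g(6) = mex{0} = 1
g(7) = mex{1,2} = 0
g(8) = mex{1} = 0
g(9) = mex{0} = 1
g(10) = mex{0,2} = 1
g(11) = mex{1} = 0
The P-positions (g = 0) in 0..11 are 0, 1, 4, 7, 8, 11.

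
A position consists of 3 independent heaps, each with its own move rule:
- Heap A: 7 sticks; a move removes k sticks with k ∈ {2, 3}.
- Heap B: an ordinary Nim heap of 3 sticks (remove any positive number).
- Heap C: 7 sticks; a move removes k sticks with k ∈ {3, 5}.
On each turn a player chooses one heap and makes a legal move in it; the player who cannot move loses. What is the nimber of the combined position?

Grundy values for heap A (subtraction set {2, 3}):
k:     0  1  2  3  4  5  6  7
g(k):  0  0  1  1  2  0  0  1
So g(7) = 1.
Heap B is a plain Nim heap of size 3, so its Grundy value is 3.
Build the Grundy sequence for heap C with g(k) = mex{g(k−s) : s ∈ {3, 5}, s ≤ k}:
g(0) = mex{} = 0
g(1) = mex{} = 0
g(2) = mex{} = 0
g(3) = mex{0} = 1
g(4) = mex{0} = 1
g(5) = mex{0} = 1
g(6) = mex{0,1} = 2
g(7) = mex{0,1} = 2
So g(7) = 2.
By the Sprague-Grundy theorem, the Grundy value of a sum of independent games is the XOR of the component values.
Combined value = 1 ⊕ 3 ⊕ 2 = 0.

0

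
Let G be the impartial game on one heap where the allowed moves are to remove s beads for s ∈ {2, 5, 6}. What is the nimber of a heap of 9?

2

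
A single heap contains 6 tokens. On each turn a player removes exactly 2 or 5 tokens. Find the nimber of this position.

1

Compute g(0), g(1), … for moves {2, 5}:
g(0) = mex{} = 0
g(1) = mex{} = 0
g(2) = mex{0} = 1
g(3) = mex{0} = 1
g(4) = mex{1} = 0
g(5) = mex{0,1} = 2
g(6) = mex{0} = 1
So g(6) = 1.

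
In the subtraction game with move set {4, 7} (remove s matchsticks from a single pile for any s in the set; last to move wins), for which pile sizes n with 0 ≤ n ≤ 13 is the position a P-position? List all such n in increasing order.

0, 1, 2, 3, 11, 12, 13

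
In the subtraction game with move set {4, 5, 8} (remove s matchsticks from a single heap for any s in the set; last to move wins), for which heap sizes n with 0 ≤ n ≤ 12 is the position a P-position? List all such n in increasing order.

0, 1, 2, 3, 12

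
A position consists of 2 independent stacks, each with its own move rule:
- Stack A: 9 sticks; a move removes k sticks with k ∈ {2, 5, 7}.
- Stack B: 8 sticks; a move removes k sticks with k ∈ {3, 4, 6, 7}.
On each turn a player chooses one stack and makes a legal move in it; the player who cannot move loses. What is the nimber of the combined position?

0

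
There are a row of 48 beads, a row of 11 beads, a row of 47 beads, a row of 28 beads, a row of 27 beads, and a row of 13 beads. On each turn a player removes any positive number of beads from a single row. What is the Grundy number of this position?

Bitwise XOR of the heap sizes:
  110000  (48)
  001011  (11)
  101111  (47)
  011100  (28)
  011011  (27)
  001101  (13)
  ------
  011110  (30)

30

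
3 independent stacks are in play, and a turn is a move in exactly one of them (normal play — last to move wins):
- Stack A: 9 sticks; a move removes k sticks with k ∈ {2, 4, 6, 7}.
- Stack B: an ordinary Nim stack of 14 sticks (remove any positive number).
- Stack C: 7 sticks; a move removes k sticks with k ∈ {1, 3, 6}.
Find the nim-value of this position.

Build the Grundy sequence for stack A with g(k) = mex{g(k−s) : s ∈ {2, 4, 6, 7}, s ≤ k}:
k:     0  1  2  3  4  5  6  7  8  9
g(k):  0  0  1  1  2  2  3  3  4  0
So g(9) = 0.
Stack B is a plain Nim stack of size 14, so its Grundy value is 14.
Build the Grundy sequence for stack C with g(k) = mex{g(k−s) : s ∈ {1, 3, 6}, s ≤ k}:
g(0) = mex{} = 0
g(1) = mex{0} = 1
g(2) = mex{1} = 0
g(3) = mex{0} = 1
g(4) = mex{1} = 0
g(5) = mex{0} = 1
g(6) = mex{0,1} = 2
g(7) = mex{0,1,2} = 3
So g(7) = 3.
By the Sprague-Grundy theorem, the Grundy value of a sum of independent games is the XOR of the component values.
Combined value = 0 ⊕ 14 ⊕ 3 = 13.

13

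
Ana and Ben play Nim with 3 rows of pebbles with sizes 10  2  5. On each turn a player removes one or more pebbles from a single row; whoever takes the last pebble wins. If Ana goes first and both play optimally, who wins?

Ana wins

Nim-sum: 10 ⊕ 2 ⊕ 5 = 13.
The nim-sum is 13 ≠ 0, so this is an N-position: the player to move can win; Ana has a winning move.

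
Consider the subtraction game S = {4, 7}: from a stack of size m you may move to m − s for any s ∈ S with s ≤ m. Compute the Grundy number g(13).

Build the Grundy sequence with g(k) = mex{g(k−s) : s ∈ {4, 7}, s ≤ k}:
k:     0  1  2  3  4  5  6  7  8  9 10 11 12 13
g(k):  0  0  0  0  1  1  1  1  2  2  2  0  0  0
So g(13) = 0.

0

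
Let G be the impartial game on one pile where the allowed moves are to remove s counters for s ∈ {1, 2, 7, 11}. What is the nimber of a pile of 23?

2

Build the Grundy sequence with g(k) = mex{g(k−s) : s ∈ {1, 2, 7, 11}, s ≤ k}:
k:     0  1  2  3  4  5  6  7  8  9 10 11 12 13 14 15 16 17 18 19 20 21 22 23
g(k):  0  1  2  0  1  2  0  1  2  0  1  2  0  1  2  0  1  2  0  1  2  0  1  2
So g(23) = 2.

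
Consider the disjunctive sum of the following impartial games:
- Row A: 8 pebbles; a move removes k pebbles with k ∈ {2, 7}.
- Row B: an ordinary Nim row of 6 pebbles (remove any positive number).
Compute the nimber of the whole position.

4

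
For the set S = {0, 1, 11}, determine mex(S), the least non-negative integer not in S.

2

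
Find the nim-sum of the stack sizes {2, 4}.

6

Nim-sum: 2 ⊕ 4 = 6.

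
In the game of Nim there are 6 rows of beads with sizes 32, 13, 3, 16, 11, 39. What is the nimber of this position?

18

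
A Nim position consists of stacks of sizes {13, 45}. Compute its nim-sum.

Write each in binary and XOR column by column:
  001101  (13)
  101101  (45)
  ------
  100000  (32)

32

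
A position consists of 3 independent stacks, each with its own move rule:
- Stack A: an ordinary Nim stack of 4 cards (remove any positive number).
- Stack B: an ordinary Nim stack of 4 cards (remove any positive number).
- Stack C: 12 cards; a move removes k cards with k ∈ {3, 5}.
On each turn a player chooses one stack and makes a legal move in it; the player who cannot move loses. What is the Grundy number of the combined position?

1

Stack A is a plain Nim stack of size 4, so its Grundy value is 4.
Stack B is a plain Nim stack of size 4, so its Grundy value is 4.
Grundy values for stack C (subtraction set {3, 5}):
k:     0  1  2  3  4  5  6  7  8  9 10 11 12
g(k):  0  0  0  1  1  1  2  2  0  0  0  1  1
So g(12) = 1.
The value of a disjunctive sum is the nim-sum of the parts.
Combined value = 4 XOR 4 XOR 1 = 1.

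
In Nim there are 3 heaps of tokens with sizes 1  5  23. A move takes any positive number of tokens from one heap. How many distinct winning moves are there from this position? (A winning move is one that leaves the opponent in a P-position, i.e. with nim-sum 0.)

1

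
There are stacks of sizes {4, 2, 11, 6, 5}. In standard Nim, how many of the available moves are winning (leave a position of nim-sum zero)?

1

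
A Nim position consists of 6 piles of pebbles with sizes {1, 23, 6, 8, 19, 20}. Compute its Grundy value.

31

Nim-sum: 1 ^ 23 ^ 6 ^ 8 ^ 19 ^ 20 = 31.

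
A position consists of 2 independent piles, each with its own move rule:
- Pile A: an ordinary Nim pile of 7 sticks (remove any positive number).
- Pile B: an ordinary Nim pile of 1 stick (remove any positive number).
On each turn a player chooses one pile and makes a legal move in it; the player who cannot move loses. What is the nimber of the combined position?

Pile A is a plain Nim pile of size 7, so its Grundy value is 7.
Pile B is a plain Nim pile of size 1, so its Grundy value is 1.
The value of a disjunctive sum is the nim-sum of the parts.
Combined value = 7 ⊕ 1 = 6.

6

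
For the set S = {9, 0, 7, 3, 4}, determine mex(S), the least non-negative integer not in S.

1

0 is in the set but 1 is not, so the mex is 1.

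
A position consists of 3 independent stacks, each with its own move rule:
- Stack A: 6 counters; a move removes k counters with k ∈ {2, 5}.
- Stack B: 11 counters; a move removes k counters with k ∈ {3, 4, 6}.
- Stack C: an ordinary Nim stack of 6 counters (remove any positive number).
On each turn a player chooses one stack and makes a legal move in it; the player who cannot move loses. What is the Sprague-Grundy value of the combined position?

Grundy values for stack A (subtraction set {2, 5}):
g(0) = mex{} = 0
g(1) = mex{} = 0
g(2) = mex{0} = 1
g(3) = mex{0} = 1
g(4) = mex{1} = 0
g(5) = mex{0,1} = 2
g(6) = mex{0} = 1
So g(6) = 1.
For stack B, compute g(0), g(1), … with moves {3, 4, 6}:
g(0) = mex{} = 0
g(1) = mex{} = 0
g(2) = mex{} = 0
g(3) = mex{0} = 1
g(4) = mex{0} = 1
g(5) = mex{0} = 1
g(6) = mex{0,1} = 2
g(7) = mex{0,1} = 2
g(8) = mex{0,1} = 2
g(9) = mex{1,2} = 0
g(10) = mex{1,2} = 0
g(11) = mex{1,2} = 0
So g(11) = 0.
Stack C is a plain Nim stack of size 6, so its Grundy value is 6.
By the Sprague-Grundy theorem, the Grundy value of a sum of independent games is the XOR of the component values.
Combined value = 1 XOR 0 XOR 6 = 7.

7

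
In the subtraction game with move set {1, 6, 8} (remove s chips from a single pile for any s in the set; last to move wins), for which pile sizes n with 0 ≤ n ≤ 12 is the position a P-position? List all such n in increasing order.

Compute g(0), g(1), … for moves {1, 6, 8}:
g(0) = mex{} = 0
g(1) = mex{0} = 1
g(2) = mex{1} = 0
g(3) = mex{0} = 1
g(4) = mex{1} = 0
g(5) = mex{0} = 1
g(6) = mex{0,1} = 2
g(7) = mex{1,2} = 0
g(8) = mex{0} = 1
g(9) = mex{1} = 0
g(10) = mex{0} = 1
g(11) = mex{1} = 0
g(12) = mex{0,2} = 1
The P-positions (g = 0) in 0..12 are 0, 2, 4, 7, 9, 11.

0, 2, 4, 7, 9, 11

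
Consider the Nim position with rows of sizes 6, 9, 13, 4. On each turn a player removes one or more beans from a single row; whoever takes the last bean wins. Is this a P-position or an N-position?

N-position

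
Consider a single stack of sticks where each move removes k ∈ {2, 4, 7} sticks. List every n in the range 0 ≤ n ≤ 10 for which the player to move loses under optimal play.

Grundy values for subtraction set {2, 4, 7}:
k:     0  1  2  3  4  5  6  7  8  9 10
g(k):  0  0  1  1  2  2  0  3  1  0  2
The P-positions (g = 0) in 0..10 are 0, 1, 6, 9.

0, 1, 6, 9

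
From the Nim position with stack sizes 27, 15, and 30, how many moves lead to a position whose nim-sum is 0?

3

Write each in binary and XOR column by column:
  11011  (27)
  01111  (15)
  11110  (30)
  -----
  01010  (10)
The overall nim-sum is X = 10. A stack of size p has a winning move iff p XOR X < p (reduce it to p XOR X).
  27: 27 XOR 10 = 17 < 27 — winning move (to 17).
  15: 15 XOR 10 = 5 < 15 — winning move (to 5).
  30: 30 XOR 10 = 20 < 30 — winning move (to 20).
That gives 3 winning moves.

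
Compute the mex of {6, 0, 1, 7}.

2

The values 0, 1 are all present; 2 is the first non-negative integer missing from the set.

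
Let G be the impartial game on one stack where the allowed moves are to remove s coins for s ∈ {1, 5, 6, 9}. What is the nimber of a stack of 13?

1

Grundy values for subtraction set {1, 5, 6, 9}:
g(0) = mex{} = 0
g(1) = mex{0} = 1
g(2) = mex{1} = 0
g(3) = mex{0} = 1
g(4) = mex{1} = 0
g(5) = mex{0} = 1
g(6) = mex{0,1} = 2
g(7) = mex{0,1,2} = 3
g(8) = mex{0,1,3} = 2
g(9) = mex{0,1,2} = 3
g(10) = mex{0,1,3} = 2
g(11) = mex{0,1,2} = 3
g(12) = mex{1,2,3} = 0
g(13) = mex{0,2,3} = 1
So g(13) = 1.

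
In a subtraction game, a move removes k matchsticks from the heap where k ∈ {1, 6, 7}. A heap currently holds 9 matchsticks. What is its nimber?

Build the Grundy sequence with g(k) = mex{g(k−s) : s ∈ {1, 6, 7}, s ≤ k}:
k:     0  1  2  3  4  5  6  7  8  9
g(k):  0  1  0  1  0  1  2  3  2  3
So g(9) = 3.

3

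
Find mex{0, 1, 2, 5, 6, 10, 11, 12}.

3

The values 0, 1, 2 are all present; 3 is the first non-negative integer missing from the set.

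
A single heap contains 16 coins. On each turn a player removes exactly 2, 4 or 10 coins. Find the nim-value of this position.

2

Grundy values for subtraction set {2, 4, 10}:
k:     0  1  2  3  4  5  6  7  8  9 10 11 12 13 14 15 16
g(k):  0  0  1  1  2  2  0  0  1  1  2  2  0  0  1  1  2
So g(16) = 2.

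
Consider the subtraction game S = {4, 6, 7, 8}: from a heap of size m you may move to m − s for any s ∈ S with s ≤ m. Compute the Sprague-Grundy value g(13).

Grundy values for subtraction set {4, 6, 7, 8}:
g(0) = mex{} = 0
g(1) = mex{} = 0
g(2) = mex{} = 0
g(3) = mex{} = 0
g(4) = mex{0} = 1
g(5) = mex{0} = 1
g(6) = mex{0} = 1
g(7) = mex{0} = 1
g(8) = mex{0,1} = 2
g(9) = mex{0,1} = 2
g(10) = mex{0,1} = 2
g(11) = mex{0,1} = 2
g(12) = mex{1,2} = 0
g(13) = mex{1,2} = 0
So g(13) = 0.

0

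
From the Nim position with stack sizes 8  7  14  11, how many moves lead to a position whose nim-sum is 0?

Compute the nim-sum pairwise:
8 ^ 7 = 15
15 ^ 14 = 1
1 ^ 11 = 10
The overall nim-sum is X = 10. A stack of size p has a winning move iff p XOR X < p (reduce it to p XOR X).
  8: 8 XOR 10 = 2 < 8 — winning move (to 2).
  7: 7 XOR 10 = 13 ≥ 7 — no move.
  14: 14 XOR 10 = 4 < 14 — winning move (to 4).
  11: 11 XOR 10 = 1 < 11 — winning move (to 1).
That gives 3 winning moves.

3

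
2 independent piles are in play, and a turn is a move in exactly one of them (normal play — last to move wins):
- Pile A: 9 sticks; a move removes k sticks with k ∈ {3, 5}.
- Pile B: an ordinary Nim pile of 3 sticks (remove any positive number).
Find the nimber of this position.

3

Build the Grundy sequence for pile A with g(k) = mex{g(k−s) : s ∈ {3, 5}, s ≤ k}:
k:     0  1  2  3  4  5  6  7  8  9
g(k):  0  0  0  1  1  1  2  2  0  0
So g(9) = 0.
Pile B is a plain Nim pile of size 3, so its Grundy value is 3.
The value of a disjunctive sum is the nim-sum of the parts.
Combined value = 0 XOR 3 = 3.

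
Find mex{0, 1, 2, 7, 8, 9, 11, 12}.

3

The values 0, 1, 2 are all present; 3 is the first non-negative integer missing from the set.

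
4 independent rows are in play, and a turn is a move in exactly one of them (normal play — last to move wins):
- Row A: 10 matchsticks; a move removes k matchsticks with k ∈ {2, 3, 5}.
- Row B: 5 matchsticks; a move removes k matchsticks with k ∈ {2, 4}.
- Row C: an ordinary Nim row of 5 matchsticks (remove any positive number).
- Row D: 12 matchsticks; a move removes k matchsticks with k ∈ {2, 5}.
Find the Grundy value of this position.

Grundy values for row A (subtraction set {2, 3, 5}):
k:     0  1  2  3  4  5  6  7  8  9 10
g(k):  0  0  1  1  2  2  3  0  0  1  1
So g(10) = 1.
Grundy values for row B (subtraction set {2, 4}):
g(0) = mex{} = 0
g(1) = mex{} = 0
g(2) = mex{0} = 1
g(3) = mex{0} = 1
g(4) = mex{0,1} = 2
g(5) = mex{0,1} = 2
So g(5) = 2.
Row C is a plain Nim row of size 5, so its Grundy value is 5.
For row D, compute g(0), g(1), … with moves {2, 5}:
k:     0  1  2  3  4  5  6  7  8  9 10 11 12
g(k):  0  0  1  1  0  2  1  0  0  1  1  0  2
So g(12) = 2.
By the Sprague-Grundy theorem, the Grundy value of a sum of independent games is the XOR of the component values.
Combined value = 1 XOR 2 XOR 5 XOR 2 = 4.

4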